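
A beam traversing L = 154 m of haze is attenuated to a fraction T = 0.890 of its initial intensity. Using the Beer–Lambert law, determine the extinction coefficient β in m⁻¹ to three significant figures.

0.000757 m⁻¹

Beer–Lambert: T = exp(−βL) ⇒ β = −ln(T)/L = −ln(0.890)/154 = 0.1165/154 = 0.0007567 m⁻¹.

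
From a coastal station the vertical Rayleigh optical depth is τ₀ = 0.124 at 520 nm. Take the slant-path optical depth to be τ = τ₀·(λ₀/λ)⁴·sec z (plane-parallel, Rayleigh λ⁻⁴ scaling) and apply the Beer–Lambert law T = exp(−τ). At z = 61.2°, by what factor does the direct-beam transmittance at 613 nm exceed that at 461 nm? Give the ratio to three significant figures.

Airmass: sec 61.2° = 2.0757.
τ(613 nm) = 0.124 × (520/613)⁴ × 2.0757 = 0.124 × 0.5178 × 2.0757 = 0.1333.
τ(461 nm) = 0.124 × (520/461)⁴ × 2.0757 = 0.124 × 1.6189 × 2.0757 = 0.4167.
T(613)/T(461) = exp(τ_B − τ_A) = exp(0.2834) = 1.3276.

1.33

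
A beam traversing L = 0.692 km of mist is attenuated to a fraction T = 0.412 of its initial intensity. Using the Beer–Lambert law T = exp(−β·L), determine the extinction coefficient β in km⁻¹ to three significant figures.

Beer–Lambert: T = exp(−βL) ⇒ β = −ln(T)/L = −ln(0.412)/0.692 = 0.8867/0.692 = 1.281 km⁻¹.

1.28 km⁻¹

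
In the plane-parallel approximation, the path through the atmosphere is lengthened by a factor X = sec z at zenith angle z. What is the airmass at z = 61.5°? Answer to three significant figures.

X = sec z = 1/cos 61.5° = 1/0.4772 = 2.0957.

2.10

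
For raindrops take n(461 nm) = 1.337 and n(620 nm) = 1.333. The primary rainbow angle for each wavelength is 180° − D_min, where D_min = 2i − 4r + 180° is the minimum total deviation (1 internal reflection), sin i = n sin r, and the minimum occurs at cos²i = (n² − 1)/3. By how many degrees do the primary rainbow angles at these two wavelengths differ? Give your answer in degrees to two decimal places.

0.58°

At 461 nm (n = 1.337): cos²i = 0.26252 → i = 59.178°, r = 39.964°, D_min = 138.500°, rainbow angle = 41.500°.
At 620 nm (n = 1.333): cos²i = 0.25896 → i = 59.410°, r = 40.225°, D_min = 137.922°, rainbow angle = 42.078°.
Angular width = |41.500° − 42.078°| = 0.578°.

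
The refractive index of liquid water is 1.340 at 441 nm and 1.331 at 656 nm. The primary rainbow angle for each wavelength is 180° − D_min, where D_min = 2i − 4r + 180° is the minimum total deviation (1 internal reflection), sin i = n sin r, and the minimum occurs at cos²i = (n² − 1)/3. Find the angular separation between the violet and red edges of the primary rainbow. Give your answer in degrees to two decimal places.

1.30°

At 441 nm (n = 1.340): cos²i = 0.26520 → i = 59.004°, r = 39.770°, D_min = 138.929°, rainbow angle = 41.071°.
At 656 nm (n = 1.331): cos²i = 0.25719 → i = 59.527°, r = 40.356°, D_min = 137.630°, rainbow angle = 42.370°.
Angular width = |41.071° − 42.370°| = 1.299°.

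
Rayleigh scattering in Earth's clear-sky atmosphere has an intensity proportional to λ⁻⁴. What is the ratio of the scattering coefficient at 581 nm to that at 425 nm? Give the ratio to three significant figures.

Rayleigh scattering ∝ λ⁻⁴, so the ratio of coefficients is the inverse fourth power of the wavelength ratio.
σ(581)/σ(425) = (425/581)⁴ = (0.7315)⁴ = 0.2863.

0.286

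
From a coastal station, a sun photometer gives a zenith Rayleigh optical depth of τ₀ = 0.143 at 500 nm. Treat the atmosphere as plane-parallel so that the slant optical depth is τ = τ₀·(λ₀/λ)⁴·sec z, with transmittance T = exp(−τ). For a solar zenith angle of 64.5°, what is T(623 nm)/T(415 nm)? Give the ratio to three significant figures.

Airmass: sec 64.5° = 2.3228.
τ(623 nm) = 0.143 × (500/623)⁴ × 2.3228 = 0.143 × 0.4149 × 2.3228 = 0.1378.
τ(415 nm) = 0.143 × (500/415)⁴ × 2.3228 = 0.143 × 2.1071 × 2.3228 = 0.6999.
T(623)/T(415) = exp(τ_B − τ_A) = exp(0.5621) = 1.7543.

1.75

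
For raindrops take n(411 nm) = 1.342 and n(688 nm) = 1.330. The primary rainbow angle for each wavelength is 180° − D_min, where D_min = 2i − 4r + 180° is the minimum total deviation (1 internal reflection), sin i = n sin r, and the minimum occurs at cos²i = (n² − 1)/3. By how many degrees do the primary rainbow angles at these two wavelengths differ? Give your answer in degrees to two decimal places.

At 411 nm (n = 1.342): cos²i = 0.26699 → i = 58.888°, r = 39.641°, D_min = 139.213°, rainbow angle = 40.787°.
At 688 nm (n = 1.330): cos²i = 0.25630 → i = 59.585°, r = 40.422°, D_min = 137.484°, rainbow angle = 42.516°.
Angular width = |40.787° − 42.516°| = 1.729°.

1.73°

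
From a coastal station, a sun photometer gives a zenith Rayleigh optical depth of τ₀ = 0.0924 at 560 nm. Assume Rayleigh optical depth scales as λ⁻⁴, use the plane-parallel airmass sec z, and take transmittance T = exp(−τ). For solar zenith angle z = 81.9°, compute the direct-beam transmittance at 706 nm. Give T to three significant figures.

sec 81.9° = 7.0972.
τ = 0.0924 × (560/706)⁴ × 7.0972 = 0.0924 × 0.3959 × 7.0972 = 0.2596.
T = exp(−0.2596) = 0.7714.

0.771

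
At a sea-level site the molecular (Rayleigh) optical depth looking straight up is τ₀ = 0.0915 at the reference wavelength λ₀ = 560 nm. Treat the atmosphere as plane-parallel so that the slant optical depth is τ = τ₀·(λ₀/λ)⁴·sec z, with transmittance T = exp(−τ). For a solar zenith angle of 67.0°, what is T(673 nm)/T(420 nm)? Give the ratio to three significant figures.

Airmass: sec 67.0° = 2.5593.
τ(673 nm) = 0.0915 × (560/673)⁴ × 2.5593 = 0.0915 × 0.4794 × 2.5593 = 0.1123.
τ(420 nm) = 0.0915 × (560/420)⁴ × 2.5593 = 0.0915 × 3.1605 × 2.5593 = 0.7401.
T(673)/T(420) = exp(τ_B − τ_A) = exp(0.6279) = 1.8736.

1.87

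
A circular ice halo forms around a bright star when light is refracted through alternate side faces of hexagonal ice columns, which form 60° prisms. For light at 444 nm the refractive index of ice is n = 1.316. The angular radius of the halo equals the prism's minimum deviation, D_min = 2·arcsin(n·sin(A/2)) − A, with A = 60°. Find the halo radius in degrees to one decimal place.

22.3°

n·sin(A/2) = 1.316 × sin 30° = 1.316 × 0.5000 = 0.6580.
D_min = 2·arcsin(0.6580) − 60° = 2 × 41.148° − 60° = 22.295°.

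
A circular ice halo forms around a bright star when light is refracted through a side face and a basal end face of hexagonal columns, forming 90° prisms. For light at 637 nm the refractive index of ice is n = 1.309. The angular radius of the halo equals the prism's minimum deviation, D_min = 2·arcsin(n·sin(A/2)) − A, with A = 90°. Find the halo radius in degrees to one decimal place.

45.5°

n·sin(A/2) = 1.309 × sin 45° = 1.309 × 0.7071 = 0.9256.
D_min = 2·arcsin(0.9256) − 90° = 2 × 67.759° − 90° = 45.519°.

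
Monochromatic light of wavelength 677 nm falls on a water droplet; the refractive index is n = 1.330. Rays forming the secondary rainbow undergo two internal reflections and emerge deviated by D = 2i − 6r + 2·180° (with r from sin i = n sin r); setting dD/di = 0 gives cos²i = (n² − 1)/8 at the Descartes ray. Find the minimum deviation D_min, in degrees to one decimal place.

cos²i = (1.76890 − 1)/8 = 0.09611; i = arccos(0.31002) = 71.940°.
sin r = sin 71.940°/1.330 = 0.71483; r = 45.630°.
D_min = 2·71.940° − 6·45.630° + 360° = 230.101°.

230.1°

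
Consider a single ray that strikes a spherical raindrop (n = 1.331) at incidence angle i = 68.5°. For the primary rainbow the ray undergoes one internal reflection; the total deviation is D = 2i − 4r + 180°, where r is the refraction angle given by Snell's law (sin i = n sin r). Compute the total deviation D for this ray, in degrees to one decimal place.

139.6°

sin r = sin 68.5° / 1.331 = 0.9304/1.331 = 0.6990; r = 44.35°.
D = 2·68.5° − 4·44.35° + 180° = 137.00° − 177.40° + 180° = 139.60°.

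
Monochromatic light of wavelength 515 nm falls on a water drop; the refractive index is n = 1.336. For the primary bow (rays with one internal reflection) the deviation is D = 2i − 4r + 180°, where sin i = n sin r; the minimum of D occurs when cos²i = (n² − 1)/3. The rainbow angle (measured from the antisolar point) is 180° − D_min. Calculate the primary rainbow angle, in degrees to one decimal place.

41.6°

cos²i = (1.78490 − 1)/3 = 0.26163; i = arccos(0.51150) = 59.236°.
sin r = sin 59.236°/1.336 = 0.64318; r = 40.029°.
D_min = 2·59.236° − 4·40.029° + 180° = 138.356°.
Rainbow angle = 180° − D_min = 41.644°.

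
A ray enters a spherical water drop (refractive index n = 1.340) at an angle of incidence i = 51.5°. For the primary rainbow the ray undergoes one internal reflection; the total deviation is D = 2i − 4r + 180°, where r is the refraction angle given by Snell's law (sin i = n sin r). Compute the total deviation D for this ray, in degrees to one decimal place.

140.1°

sin r = sin 51.5° / 1.340 = 0.7826/1.340 = 0.5840; r = 35.73°.
D = 2·51.5° − 4·35.73° + 180° = 103.00° − 142.94° + 180° = 140.06°.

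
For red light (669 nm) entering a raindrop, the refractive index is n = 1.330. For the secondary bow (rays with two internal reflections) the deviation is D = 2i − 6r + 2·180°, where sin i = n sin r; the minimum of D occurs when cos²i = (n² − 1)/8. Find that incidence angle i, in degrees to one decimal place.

cos²i = (1.330² − 1)/8 = (1.76890 − 1)/8 = 0.09611.
cos i = 0.31002, so i = 71.940°.

71.9°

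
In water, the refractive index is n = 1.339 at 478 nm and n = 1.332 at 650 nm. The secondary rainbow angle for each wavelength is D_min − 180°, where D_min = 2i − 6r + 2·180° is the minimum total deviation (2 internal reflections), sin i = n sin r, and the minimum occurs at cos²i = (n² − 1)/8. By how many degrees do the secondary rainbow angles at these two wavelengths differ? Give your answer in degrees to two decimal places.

At 478 nm (n = 1.339): cos²i = 0.09912 → i = 71.650°, r = 45.141°, D_min = 232.451°, rainbow angle = 52.451°.
At 650 nm (n = 1.332): cos²i = 0.09678 → i = 71.875°, r = 45.520°, D_min = 230.628°, rainbow angle = 50.628°.
Angular width = |52.451° − 50.628°| = 1.823°.

1.82°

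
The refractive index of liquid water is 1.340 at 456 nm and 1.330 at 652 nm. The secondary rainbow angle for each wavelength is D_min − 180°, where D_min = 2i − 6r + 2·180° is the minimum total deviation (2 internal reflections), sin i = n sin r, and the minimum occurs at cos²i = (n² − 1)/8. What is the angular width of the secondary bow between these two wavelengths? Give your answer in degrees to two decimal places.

2.61°

At 456 nm (n = 1.340): cos²i = 0.09945 → i = 71.618°, r = 45.088°, D_min = 232.709°, rainbow angle = 52.709°.
At 652 nm (n = 1.330): cos²i = 0.09611 → i = 71.940°, r = 45.630°, D_min = 230.101°, rainbow angle = 50.101°.
Angular width = |52.709° − 50.101°| = 2.608°.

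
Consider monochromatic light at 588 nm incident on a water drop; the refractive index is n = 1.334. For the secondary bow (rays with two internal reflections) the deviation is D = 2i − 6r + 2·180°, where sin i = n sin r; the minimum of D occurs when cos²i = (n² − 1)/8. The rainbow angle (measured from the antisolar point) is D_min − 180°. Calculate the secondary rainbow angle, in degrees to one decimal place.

cos²i = (1.77956 − 1)/8 = 0.09744; i = arccos(0.31216) = 71.810°.
sin r = sin 71.810°/1.334 = 0.71217; r = 45.411°.
D_min = 2·71.810° − 6·45.411° + 360° = 231.153°.
Rainbow angle = D_min − 180° = 51.153°.

51.2°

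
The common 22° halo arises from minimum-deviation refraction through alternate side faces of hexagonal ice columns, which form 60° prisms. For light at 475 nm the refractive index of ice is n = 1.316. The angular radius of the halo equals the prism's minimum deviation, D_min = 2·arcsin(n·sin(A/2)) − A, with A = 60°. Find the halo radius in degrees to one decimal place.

22.3°

n·sin(A/2) = 1.316 × sin 30° = 1.316 × 0.5000 = 0.6580.
D_min = 2·arcsin(0.6580) − 60° = 2 × 41.148° − 60° = 22.295°.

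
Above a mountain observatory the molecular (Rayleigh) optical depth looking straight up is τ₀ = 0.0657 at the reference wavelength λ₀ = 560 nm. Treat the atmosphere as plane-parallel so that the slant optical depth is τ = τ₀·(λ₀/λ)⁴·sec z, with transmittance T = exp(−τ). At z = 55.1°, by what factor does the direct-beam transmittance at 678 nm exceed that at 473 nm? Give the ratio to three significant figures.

1.19

Airmass: sec 55.1° = 1.7478.
τ(678 nm) = 0.0657 × (560/678)⁴ × 1.7478 = 0.0657 × 0.4654 × 1.7478 = 0.0534.
τ(473 nm) = 0.0657 × (560/473)⁴ × 1.7478 = 0.0657 × 1.9648 × 1.7478 = 0.2256.
T(678)/T(473) = exp(τ_B − τ_A) = exp(0.1722) = 1.1879.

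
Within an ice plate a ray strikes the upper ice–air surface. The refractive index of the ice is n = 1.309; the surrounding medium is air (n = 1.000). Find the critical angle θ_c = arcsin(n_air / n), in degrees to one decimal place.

49.8°

sin θ_c = n_air / n = 1.000 / 1.309 = 0.7639.
θ_c = arcsin(0.7639) = 49.81°.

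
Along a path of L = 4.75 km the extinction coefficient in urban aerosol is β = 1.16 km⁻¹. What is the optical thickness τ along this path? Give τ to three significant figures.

5.51

τ = β·L = 1.16 × 4.75 = 5.5100.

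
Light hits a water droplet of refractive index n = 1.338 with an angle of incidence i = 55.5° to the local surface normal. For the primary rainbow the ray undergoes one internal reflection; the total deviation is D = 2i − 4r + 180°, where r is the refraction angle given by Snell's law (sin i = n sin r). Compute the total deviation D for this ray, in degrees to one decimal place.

sin r = sin 55.5° / 1.338 = 0.8241/1.338 = 0.6159; r = 38.02°.
D = 2·55.5° − 4·38.02° + 180° = 111.00° − 152.08° + 180° = 138.92°.

138.9°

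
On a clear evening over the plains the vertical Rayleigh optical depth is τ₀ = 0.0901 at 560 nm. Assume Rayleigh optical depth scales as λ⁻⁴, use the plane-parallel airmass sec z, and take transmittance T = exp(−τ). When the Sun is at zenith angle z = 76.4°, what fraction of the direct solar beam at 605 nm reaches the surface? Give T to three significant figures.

sec 76.4° = 4.2527.
τ = 0.0901 × (560/605)⁴ × 4.2527 = 0.0901 × 0.7341 × 4.2527 = 0.2813.
T = exp(−0.2813) = 0.7548.

0.755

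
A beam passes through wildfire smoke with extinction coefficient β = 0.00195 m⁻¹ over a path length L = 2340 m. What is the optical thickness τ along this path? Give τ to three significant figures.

4.56

τ = β·L = 0.00195 × 2340 = 4.5630.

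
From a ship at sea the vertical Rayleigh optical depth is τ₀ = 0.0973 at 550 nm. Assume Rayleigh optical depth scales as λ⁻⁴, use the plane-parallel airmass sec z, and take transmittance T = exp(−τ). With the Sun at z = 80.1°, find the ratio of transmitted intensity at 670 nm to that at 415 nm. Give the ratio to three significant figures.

Airmass: sec 80.1° = 5.8164.
τ(670 nm) = 0.0973 × (550/670)⁴ × 5.8164 = 0.0973 × 0.4541 × 5.8164 = 0.2570.
τ(415 nm) = 0.0973 × (550/415)⁴ × 5.8164 = 0.0973 × 3.0850 × 5.8164 = 1.7459.
T(670)/T(415) = exp(τ_B − τ_A) = exp(1.4889) = 4.4323.

4.43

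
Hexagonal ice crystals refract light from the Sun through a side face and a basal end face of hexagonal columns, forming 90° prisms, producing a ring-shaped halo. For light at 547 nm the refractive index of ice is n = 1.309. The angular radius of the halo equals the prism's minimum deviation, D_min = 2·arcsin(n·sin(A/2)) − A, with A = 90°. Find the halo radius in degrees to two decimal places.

45.52°

n·sin(A/2) = 1.309 × sin 45° = 1.309 × 0.7071 = 0.9256.
D_min = 2·arcsin(0.9256) − 90° = 2 × 67.759° − 90° = 45.519°.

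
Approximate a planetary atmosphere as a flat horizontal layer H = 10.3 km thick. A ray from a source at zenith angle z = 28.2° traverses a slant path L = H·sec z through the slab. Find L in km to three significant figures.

sec z = 1/cos 28.2° = 1.1347.
L = 10.3 × 1.1347 = 11.687 km.

11.7 km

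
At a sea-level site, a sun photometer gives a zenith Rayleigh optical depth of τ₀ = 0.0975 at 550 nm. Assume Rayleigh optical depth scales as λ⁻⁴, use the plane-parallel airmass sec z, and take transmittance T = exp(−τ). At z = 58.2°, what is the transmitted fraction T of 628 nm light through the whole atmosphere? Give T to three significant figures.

0.897

sec 58.2° = 1.8977.
τ = 0.0975 × (550/628)⁴ × 1.8977 = 0.0975 × 0.5883 × 1.8977 = 0.1089.
T = exp(−0.1089) = 0.8969.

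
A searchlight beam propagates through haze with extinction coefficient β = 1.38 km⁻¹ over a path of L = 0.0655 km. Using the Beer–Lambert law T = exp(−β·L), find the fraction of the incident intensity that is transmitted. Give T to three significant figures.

τ = β·L = 1.38 × 0.0655 = 0.0904.
T = exp(−0.0904) = 0.9136.

0.914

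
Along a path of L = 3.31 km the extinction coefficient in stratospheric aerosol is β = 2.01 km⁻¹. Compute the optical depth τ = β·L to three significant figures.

6.65

τ = β·L = 2.01 × 3.31 = 6.6531.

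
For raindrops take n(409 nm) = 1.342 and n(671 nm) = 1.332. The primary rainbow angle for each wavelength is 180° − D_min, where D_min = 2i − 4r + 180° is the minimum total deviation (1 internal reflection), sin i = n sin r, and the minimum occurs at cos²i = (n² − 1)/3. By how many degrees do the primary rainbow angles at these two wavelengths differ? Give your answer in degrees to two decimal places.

1.44°

At 409 nm (n = 1.342): cos²i = 0.26699 → i = 58.888°, r = 39.641°, D_min = 139.213°, rainbow angle = 40.787°.
At 671 nm (n = 1.332): cos²i = 0.25807 → i = 59.469°, r = 40.290°, D_min = 137.776°, rainbow angle = 42.224°.
Angular width = |40.787° − 42.224°| = 1.437°.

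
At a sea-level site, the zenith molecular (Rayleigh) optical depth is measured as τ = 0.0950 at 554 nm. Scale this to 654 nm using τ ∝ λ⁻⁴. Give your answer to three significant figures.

0.0489

τ(654 nm) = τ(554 nm) × (554/654)⁴ = 0.0950 × (0.8471)⁴ = 0.0950 × 0.5149 = 0.0489.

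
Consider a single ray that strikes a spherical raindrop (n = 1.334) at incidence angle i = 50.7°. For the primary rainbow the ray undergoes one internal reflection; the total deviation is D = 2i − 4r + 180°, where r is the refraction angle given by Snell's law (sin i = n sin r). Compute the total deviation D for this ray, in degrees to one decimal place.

sin r = sin 50.7° / 1.334 = 0.7738/1.334 = 0.5801; r = 35.46°.
D = 2·50.7° − 4·35.46° + 180° = 101.40° − 141.83° + 180° = 139.57°.

139.6°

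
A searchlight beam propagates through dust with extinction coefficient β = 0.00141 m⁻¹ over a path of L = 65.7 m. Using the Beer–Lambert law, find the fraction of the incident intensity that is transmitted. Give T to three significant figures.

τ = β·L = 0.00141 × 65.7 = 0.0926.
T = exp(−0.0926) = 0.9115.

0.912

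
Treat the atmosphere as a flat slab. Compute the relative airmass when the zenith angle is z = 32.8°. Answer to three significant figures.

X = sec z = 1/cos 32.8° = 1/0.8406 = 1.1897.

1.19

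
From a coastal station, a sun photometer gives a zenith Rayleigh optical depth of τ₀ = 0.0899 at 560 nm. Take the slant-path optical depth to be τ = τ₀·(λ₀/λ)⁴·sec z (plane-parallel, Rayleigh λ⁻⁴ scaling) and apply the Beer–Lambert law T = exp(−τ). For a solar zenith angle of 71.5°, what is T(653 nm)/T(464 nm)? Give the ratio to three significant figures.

Airmass: sec 71.5° = 3.1515.
τ(653 nm) = 0.0899 × (560/653)⁴ × 3.1515 = 0.0899 × 0.5409 × 3.1515 = 0.1532.
τ(464 nm) = 0.0899 × (560/464)⁴ × 3.1515 = 0.0899 × 2.1217 × 3.1515 = 0.6011.
T(653)/T(464) = exp(τ_B − τ_A) = exp(0.4479) = 1.5650.

1.56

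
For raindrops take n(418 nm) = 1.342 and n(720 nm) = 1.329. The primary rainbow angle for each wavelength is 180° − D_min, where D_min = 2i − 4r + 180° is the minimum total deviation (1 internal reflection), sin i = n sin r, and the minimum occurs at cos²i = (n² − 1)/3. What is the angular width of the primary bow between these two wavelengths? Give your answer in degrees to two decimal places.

1.88°

At 418 nm (n = 1.342): cos²i = 0.26699 → i = 58.888°, r = 39.641°, D_min = 139.213°, rainbow angle = 40.787°.
At 720 nm (n = 1.329): cos²i = 0.25541 → i = 59.643°, r = 40.487°, D_min = 137.337°, rainbow angle = 42.663°.
Angular width = |40.787° − 42.663°| = 1.876°.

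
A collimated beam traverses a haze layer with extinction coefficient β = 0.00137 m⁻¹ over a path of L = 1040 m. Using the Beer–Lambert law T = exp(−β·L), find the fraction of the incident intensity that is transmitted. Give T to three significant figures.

0.241

τ = β·L = 0.00137 × 1040 = 1.4248.
T = exp(−1.4248) = 0.2406.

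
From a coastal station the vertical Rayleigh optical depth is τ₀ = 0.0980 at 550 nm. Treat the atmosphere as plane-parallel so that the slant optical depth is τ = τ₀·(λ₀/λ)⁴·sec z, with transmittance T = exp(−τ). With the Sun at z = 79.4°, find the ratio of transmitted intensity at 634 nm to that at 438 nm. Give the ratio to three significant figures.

Airmass: sec 79.4° = 5.4362.
τ(634 nm) = 0.0980 × (550/634)⁴ × 5.4362 = 0.0980 × 0.5664 × 5.4362 = 0.3017.
τ(438 nm) = 0.0980 × (550/438)⁴ × 5.4362 = 0.0980 × 2.4863 × 5.4362 = 1.3246.
T(634)/T(438) = exp(τ_B − τ_A) = exp(1.0228) = 2.7811.

2.78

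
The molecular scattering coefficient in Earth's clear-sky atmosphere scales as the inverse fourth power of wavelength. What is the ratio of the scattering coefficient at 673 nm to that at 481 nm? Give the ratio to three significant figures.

Rayleigh scattering ∝ λ⁻⁴, so the ratio of coefficients is the inverse fourth power of the wavelength ratio.
σ(673)/σ(481) = (481/673)⁴ = (0.7147)⁴ = 0.2609.

0.261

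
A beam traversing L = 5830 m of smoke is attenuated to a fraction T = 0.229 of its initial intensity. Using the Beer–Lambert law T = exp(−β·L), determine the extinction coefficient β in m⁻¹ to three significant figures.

Beer–Lambert: T = exp(−βL) ⇒ β = −ln(T)/L = −ln(0.229)/5830 = 1.4740/5830 = 0.0002528 m⁻¹.

0.000253 m⁻¹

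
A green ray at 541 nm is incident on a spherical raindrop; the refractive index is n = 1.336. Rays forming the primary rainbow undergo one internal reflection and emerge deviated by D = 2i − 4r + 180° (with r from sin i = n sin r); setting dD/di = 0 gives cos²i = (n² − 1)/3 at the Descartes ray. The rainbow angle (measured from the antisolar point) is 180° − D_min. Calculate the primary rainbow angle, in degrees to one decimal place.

cos²i = (1.78490 − 1)/3 = 0.26163; i = arccos(0.51150) = 59.236°.
sin r = sin 59.236°/1.336 = 0.64318; r = 40.029°.
D_min = 2·59.236° − 4·40.029° + 180° = 138.356°.
Rainbow angle = 180° − D_min = 41.644°.

41.6°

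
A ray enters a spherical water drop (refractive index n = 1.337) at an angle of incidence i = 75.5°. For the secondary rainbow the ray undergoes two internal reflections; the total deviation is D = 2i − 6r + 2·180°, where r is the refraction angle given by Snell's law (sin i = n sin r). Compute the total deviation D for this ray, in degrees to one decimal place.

232.6°

sin r = sin 75.5° / 1.337 = 0.9681/1.337 = 0.7241; r = 46.40°.
D = 2·75.5° − 6·46.40° + 2·180° = 151.00° − 278.37° + 360° = 232.63°.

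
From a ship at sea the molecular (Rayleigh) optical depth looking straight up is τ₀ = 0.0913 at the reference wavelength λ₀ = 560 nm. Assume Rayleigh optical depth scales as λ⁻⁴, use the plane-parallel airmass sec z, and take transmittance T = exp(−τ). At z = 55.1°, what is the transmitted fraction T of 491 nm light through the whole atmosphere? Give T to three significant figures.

0.763

sec 55.1° = 1.7478.
τ = 0.0913 × (560/491)⁴ × 1.7478 = 0.0913 × 1.6921 × 1.7478 = 0.2700.
T = exp(−0.2700) = 0.7634.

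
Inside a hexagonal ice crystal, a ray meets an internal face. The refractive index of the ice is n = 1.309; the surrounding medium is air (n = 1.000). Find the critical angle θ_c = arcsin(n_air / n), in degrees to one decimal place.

sin θ_c = n_air / n = 1.000 / 1.309 = 0.7639.
θ_c = arcsin(0.7639) = 49.81°.

49.8°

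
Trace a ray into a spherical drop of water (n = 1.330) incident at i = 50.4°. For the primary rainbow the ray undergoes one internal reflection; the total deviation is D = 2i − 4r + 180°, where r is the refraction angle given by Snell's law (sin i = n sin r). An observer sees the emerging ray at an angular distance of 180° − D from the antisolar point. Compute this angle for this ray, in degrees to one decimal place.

40.8°

sin r = sin 50.4° / 1.330 = 0.7705/1.330 = 0.5793; r = 35.40°.
D = 2·50.4° − 4·35.40° + 180° = 100.80° − 141.61° + 180° = 139.19°.
Angle from antisolar point = 180° − D = 40.81°.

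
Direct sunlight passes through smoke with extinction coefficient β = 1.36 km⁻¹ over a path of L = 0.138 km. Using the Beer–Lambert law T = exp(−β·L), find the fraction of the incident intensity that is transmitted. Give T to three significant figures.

0.829

τ = β·L = 1.36 × 0.138 = 0.1877.
T = exp(−0.1877) = 0.8289.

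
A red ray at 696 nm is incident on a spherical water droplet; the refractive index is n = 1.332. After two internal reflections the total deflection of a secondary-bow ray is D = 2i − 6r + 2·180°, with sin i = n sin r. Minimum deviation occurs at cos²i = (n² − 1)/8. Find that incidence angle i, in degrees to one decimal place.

cos²i = (1.332² − 1)/8 = (1.77422 − 1)/8 = 0.09678.
cos i = 0.31109, so i = 71.875°.

71.9°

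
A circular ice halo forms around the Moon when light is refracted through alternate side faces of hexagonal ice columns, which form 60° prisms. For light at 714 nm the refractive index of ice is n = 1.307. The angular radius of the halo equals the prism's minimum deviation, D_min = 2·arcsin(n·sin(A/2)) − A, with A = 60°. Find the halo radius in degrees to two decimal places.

n·sin(A/2) = 1.307 × sin 30° = 1.307 × 0.5000 = 0.6535.
D_min = 2·arcsin(0.6535) − 60° = 2 × 40.806° − 60° = 21.612°.

21.61°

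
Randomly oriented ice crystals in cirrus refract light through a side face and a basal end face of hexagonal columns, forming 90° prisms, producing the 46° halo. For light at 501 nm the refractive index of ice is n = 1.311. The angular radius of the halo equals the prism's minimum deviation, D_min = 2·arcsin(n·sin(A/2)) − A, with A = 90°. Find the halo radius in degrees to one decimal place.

n·sin(A/2) = 1.311 × sin 45° = 1.311 × 0.7071 = 0.9270.
D_min = 2·arcsin(0.9270) − 90° = 2 × 67.974° − 90° = 45.949°.

45.9°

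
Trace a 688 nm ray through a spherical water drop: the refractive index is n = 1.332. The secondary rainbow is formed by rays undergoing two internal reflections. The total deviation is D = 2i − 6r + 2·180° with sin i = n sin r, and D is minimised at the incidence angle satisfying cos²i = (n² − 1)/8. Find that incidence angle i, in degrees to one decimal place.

71.9°

cos²i = (1.332² − 1)/8 = (1.77422 − 1)/8 = 0.09678.
cos i = 0.31109, so i = 71.875°.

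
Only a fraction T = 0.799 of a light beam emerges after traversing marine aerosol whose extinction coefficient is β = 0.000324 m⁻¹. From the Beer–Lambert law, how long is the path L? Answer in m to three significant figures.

Beer–Lambert: T = exp(−βL) ⇒ L = −ln(T)/β = −ln(0.799)/0.000324 = 0.2244/0.000324 = 692.6 m.

693 m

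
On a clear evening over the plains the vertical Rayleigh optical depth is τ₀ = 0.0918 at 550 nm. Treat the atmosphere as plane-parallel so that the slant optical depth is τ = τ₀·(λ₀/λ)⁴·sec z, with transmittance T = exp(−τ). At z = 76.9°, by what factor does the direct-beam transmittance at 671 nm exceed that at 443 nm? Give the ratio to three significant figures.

Airmass: sec 76.9° = 4.4121.
τ(671 nm) = 0.0918 × (550/671)⁴ × 4.4121 = 0.0918 × 0.4514 × 4.4121 = 0.1828.
τ(443 nm) = 0.0918 × (550/443)⁴ × 4.4121 = 0.0918 × 2.3759 × 4.4121 = 0.9623.
T(671)/T(443) = exp(τ_B − τ_A) = exp(0.7795) = 2.1804.

2.18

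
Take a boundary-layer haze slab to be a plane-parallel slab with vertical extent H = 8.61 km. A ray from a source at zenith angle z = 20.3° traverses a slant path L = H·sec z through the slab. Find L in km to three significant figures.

9.18 km

sec z = 1/cos 20.3° = 1.0662.
L = 8.61 × 1.0662 = 9.180 km.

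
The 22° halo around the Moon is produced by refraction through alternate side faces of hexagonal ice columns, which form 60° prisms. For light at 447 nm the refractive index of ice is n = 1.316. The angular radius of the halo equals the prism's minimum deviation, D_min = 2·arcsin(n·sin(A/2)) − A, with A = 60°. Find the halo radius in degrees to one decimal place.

n·sin(A/2) = 1.316 × sin 30° = 1.316 × 0.5000 = 0.6580.
D_min = 2·arcsin(0.6580) − 60° = 2 × 41.148° − 60° = 22.295°.

22.3°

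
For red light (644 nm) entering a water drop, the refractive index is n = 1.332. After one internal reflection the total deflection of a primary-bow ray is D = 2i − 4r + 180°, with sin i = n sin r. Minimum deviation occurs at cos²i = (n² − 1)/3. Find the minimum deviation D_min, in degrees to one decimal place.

cos²i = (1.77422 − 1)/3 = 0.25807; i = arccos(0.50801) = 59.469°.
sin r = sin 59.469°/1.332 = 0.64666; r = 40.290°.
D_min = 2·59.469° − 4·40.290° + 180° = 137.776°.

137.8°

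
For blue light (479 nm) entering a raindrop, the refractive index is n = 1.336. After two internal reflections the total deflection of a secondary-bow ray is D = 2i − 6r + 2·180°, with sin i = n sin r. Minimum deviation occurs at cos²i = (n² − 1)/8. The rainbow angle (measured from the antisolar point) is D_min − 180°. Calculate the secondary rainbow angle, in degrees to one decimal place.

51.7°

cos²i = (1.78490 − 1)/8 = 0.09811; i = arccos(0.31323) = 71.746°.
sin r = sin 71.746°/1.336 = 0.71084; r = 45.303°.
D_min = 2·71.746° − 6·45.303° + 360° = 231.674°.
Rainbow angle = D_min − 180° = 51.674°.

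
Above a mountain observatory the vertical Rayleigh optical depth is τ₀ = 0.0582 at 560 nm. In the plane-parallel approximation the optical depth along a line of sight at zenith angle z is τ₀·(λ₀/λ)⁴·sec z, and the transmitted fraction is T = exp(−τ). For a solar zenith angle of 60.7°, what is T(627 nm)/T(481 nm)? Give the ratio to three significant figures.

1.15

Airmass: sec 60.7° = 2.0434.
τ(627 nm) = 0.0582 × (560/627)⁴ × 2.0434 = 0.0582 × 0.6363 × 2.0434 = 0.0757.
τ(481 nm) = 0.0582 × (560/481)⁴ × 2.0434 = 0.0582 × 1.8373 × 2.0434 = 0.2185.
T(627)/T(481) = exp(τ_B − τ_A) = exp(0.1428) = 1.1535.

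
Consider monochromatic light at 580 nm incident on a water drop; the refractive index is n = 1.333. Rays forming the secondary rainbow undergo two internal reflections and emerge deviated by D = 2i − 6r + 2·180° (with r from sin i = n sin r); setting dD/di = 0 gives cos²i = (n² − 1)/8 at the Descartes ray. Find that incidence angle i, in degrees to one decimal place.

71.8°

cos²i = (1.333² − 1)/8 = (1.77689 − 1)/8 = 0.09711.
cos i = 0.31163, so i = 71.843°.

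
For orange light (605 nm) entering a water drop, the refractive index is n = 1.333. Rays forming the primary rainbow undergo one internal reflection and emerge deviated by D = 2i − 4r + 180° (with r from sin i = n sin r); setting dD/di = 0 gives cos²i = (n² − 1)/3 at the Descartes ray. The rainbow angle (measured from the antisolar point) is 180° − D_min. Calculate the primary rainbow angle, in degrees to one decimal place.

42.1°

cos²i = (1.77689 − 1)/3 = 0.25896; i = arccos(0.50888) = 59.410°.
sin r = sin 59.410°/1.333 = 0.64579; r = 40.225°.
D_min = 2·59.410° − 4·40.225° + 180° = 137.922°.
Rainbow angle = 180° − D_min = 42.078°.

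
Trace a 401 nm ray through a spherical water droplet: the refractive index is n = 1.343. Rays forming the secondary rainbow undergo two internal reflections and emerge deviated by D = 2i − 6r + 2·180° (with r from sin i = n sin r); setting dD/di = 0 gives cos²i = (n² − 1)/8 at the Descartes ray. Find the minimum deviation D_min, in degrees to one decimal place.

cos²i = (1.80365 − 1)/8 = 0.10046; i = arccos(0.31695) = 71.522°.
sin r = sin 71.522°/1.343 = 0.70621; r = 44.928°.
D_min = 2·71.522° − 6·44.928° + 360° = 233.478°.

233.5°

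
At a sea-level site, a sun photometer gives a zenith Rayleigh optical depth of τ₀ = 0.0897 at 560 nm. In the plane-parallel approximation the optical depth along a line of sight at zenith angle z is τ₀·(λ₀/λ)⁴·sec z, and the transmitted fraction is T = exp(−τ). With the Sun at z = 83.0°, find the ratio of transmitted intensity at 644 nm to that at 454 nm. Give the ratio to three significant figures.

3.61

Airmass: sec 83.0° = 8.2055.
τ(644 nm) = 0.0897 × (560/644)⁴ × 8.2055 = 0.0897 × 0.5718 × 8.2055 = 0.4208.
τ(454 nm) = 0.0897 × (560/454)⁴ × 8.2055 = 0.0897 × 2.3149 × 8.2055 = 1.7038.
T(644)/T(454) = exp(τ_B − τ_A) = exp(1.2830) = 3.6075.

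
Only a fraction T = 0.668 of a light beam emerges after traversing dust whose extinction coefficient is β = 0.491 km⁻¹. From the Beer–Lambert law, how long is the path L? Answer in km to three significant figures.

Beer–Lambert: T = exp(−βL) ⇒ L = −ln(T)/β = −ln(0.668)/0.491 = 0.4035/0.491 = 0.8217 km.

0.822 km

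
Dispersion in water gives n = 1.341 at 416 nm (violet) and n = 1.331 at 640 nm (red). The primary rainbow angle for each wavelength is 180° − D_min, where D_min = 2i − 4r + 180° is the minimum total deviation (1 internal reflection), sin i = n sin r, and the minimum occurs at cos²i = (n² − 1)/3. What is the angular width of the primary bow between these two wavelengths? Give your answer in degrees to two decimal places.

1.44°

At 416 nm (n = 1.341): cos²i = 0.26609 → i = 58.946°, r = 39.705°, D_min = 139.071°, rainbow angle = 40.929°.
At 640 nm (n = 1.331): cos²i = 0.25719 → i = 59.527°, r = 40.356°, D_min = 137.630°, rainbow angle = 42.370°.
Angular width = |40.929° − 42.370°| = 1.441°.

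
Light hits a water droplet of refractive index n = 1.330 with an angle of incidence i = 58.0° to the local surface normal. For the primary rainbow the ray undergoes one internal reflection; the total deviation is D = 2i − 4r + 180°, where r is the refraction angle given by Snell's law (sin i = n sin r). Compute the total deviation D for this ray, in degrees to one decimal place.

137.5°

sin r = sin 58.0° / 1.330 = 0.8480/1.330 = 0.6376; r = 39.62°.
D = 2·58.0° − 4·39.62° + 180° = 116.00° − 158.46° + 180° = 137.54°.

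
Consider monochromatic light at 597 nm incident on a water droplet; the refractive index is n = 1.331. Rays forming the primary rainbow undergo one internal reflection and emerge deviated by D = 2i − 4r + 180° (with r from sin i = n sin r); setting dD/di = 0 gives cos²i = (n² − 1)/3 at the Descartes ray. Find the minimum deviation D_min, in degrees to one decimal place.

cos²i = (1.77156 − 1)/3 = 0.25719; i = arccos(0.50714) = 59.527°.
sin r = sin 59.527°/1.331 = 0.64753; r = 40.356°.
D_min = 2·59.527° − 4·40.356° + 180° = 137.630°.

137.6°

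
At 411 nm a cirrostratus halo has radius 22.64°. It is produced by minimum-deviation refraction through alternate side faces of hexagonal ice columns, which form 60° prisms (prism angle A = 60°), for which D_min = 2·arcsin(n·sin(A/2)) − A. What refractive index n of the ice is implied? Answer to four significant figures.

Rearranging: n = sin((D_min + A)/2) / sin(A/2).
(D_min + A)/2 = (22.64° + 60°)/2 = 41.320°.
n = sin 41.320° / sin 30° = 0.6603 / 0.5000 = 1.3205.

1.321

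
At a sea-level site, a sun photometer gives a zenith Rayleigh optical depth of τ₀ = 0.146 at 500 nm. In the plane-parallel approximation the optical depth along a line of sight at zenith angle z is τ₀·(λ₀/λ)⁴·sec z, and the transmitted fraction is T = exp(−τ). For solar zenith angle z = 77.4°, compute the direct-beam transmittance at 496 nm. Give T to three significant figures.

0.501

sec 77.4° = 4.5841.
τ = 0.146 × (500/496)⁴ × 4.5841 = 0.146 × 1.0327 × 4.5841 = 0.6911.
T = exp(−0.6911) = 0.5010.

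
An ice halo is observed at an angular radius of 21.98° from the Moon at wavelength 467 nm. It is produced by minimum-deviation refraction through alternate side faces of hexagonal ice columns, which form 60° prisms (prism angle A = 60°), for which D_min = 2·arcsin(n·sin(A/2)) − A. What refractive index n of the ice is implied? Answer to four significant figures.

1.312

Rearranging: n = sin((D_min + A)/2) / sin(A/2).
(D_min + A)/2 = (21.98° + 60°)/2 = 40.990°.
n = sin 40.990° / sin 30° = 0.6559 / 0.5000 = 1.3119.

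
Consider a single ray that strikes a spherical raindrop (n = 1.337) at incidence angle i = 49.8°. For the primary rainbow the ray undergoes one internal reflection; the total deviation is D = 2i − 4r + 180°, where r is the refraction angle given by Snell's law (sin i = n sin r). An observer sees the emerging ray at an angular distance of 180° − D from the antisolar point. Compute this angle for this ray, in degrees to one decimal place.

39.8°

sin r = sin 49.8° / 1.337 = 0.7638/1.337 = 0.5713; r = 34.84°.
D = 2·49.8° − 4·34.84° + 180° = 99.60° − 139.36° + 180° = 140.24°.
Angle from antisolar point = 180° − D = 39.76°.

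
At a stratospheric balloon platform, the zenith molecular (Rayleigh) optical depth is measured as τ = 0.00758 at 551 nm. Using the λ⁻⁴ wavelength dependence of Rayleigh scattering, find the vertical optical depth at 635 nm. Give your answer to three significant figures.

0.00430

τ(635 nm) = τ(551 nm) × (551/635)⁴ = 0.00758 × (0.8677)⁴ = 0.00758 × 0.5669 = 0.0043.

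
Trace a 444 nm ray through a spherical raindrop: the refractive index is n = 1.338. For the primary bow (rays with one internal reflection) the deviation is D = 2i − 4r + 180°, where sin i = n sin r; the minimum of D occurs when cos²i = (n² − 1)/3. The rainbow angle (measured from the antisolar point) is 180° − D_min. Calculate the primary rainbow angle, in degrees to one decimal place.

41.4°

cos²i = (1.79024 − 1)/3 = 0.26341; i = arccos(0.51324) = 59.120°.
sin r = sin 59.120°/1.338 = 0.64144; r = 39.899°.
D_min = 2·59.120° − 4·39.899° + 180° = 138.643°.
Rainbow angle = 180° − D_min = 41.357°.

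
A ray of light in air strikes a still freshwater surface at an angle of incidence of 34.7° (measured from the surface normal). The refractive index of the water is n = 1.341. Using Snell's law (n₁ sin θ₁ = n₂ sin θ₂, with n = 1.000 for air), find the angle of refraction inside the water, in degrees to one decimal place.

25.1°

Snell: sin θ_r = sin θ_i / n = sin 34.7° / 1.341 = 0.5693 / 1.341 = 0.4245.
θ_r = arcsin(0.4245) = 25.12°.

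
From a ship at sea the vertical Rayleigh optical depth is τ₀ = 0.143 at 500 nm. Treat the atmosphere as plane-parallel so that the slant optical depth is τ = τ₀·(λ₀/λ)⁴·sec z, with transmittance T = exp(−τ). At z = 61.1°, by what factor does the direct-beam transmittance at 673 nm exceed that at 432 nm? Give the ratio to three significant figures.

1.55

Airmass: sec 61.1° = 2.0692.
τ(673 nm) = 0.143 × (500/673)⁴ × 2.0692 = 0.143 × 0.3047 × 2.0692 = 0.0901.
τ(432 nm) = 0.143 × (500/432)⁴ × 2.0692 = 0.143 × 1.7945 × 2.0692 = 0.5310.
T(673)/T(432) = exp(τ_B − τ_A) = exp(0.4408) = 1.5540.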